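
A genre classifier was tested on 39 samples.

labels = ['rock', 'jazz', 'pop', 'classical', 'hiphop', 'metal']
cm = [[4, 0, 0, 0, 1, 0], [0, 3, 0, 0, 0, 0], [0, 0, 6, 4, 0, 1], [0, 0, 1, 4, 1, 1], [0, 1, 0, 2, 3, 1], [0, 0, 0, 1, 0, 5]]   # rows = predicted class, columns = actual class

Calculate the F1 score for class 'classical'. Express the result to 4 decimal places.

F1 score = 2·TP/(2·TP+FP+FN).
classical: TP=4, FP=0+0+1+1+1=3, FN=0+0+4+2+1=7 → 8/18 = 0.44444

0.4444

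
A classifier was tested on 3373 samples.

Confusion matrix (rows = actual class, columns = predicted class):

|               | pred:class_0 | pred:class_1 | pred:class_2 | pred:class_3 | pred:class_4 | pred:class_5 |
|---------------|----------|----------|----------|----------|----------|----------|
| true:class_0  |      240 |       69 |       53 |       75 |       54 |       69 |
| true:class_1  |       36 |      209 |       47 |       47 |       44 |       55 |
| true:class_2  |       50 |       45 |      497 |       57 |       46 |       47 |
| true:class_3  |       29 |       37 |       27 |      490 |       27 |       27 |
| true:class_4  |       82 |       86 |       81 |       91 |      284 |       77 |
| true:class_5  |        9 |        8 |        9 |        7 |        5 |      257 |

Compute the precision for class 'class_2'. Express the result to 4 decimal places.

0.6961

precision = TP/(TP+FP).
class_2: TP=497, FP=53+47+27+81+9=217 → 497/714 = 0.69608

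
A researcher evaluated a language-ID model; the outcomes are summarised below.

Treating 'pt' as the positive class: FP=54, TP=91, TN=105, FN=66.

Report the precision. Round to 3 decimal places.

0.628

Precision = TP/(TP+FP) = 91/(91+54) = 91/145 = 0.628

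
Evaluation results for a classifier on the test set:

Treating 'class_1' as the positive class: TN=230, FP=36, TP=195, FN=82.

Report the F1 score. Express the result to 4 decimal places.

Precision = TP/(TP+FP) = 195/231 = 0.8442
Recall = TP/(TP+FN) = 195/277 = 0.7040
F1 = 2·TP/(2·TP+FP+FN) = 390/508 = 0.7677

0.7677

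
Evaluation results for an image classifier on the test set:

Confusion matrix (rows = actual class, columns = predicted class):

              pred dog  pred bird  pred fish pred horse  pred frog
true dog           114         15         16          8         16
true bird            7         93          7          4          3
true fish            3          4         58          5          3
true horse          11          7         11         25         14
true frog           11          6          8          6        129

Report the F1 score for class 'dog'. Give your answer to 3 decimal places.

0.724

One-vs-rest for 'dog': TP = diagonal; FP = other classes predicted 'dog'; FN = 'dog' predicted as other.
F1 score = 2·TP/(2·TP+FP+FN).
dog: TP=114, FP=7+3+11+11=32, FN=15+16+8+16=55 → 228/315 = 0.7238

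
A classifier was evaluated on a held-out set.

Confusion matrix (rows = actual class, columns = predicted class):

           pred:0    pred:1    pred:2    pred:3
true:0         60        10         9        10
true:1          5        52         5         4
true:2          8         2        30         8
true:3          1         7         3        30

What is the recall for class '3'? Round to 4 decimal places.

0.7317

recall = TP/(TP+FN).
3: TP=30, FN=1+7+3=11 → 30/41 = 0.73171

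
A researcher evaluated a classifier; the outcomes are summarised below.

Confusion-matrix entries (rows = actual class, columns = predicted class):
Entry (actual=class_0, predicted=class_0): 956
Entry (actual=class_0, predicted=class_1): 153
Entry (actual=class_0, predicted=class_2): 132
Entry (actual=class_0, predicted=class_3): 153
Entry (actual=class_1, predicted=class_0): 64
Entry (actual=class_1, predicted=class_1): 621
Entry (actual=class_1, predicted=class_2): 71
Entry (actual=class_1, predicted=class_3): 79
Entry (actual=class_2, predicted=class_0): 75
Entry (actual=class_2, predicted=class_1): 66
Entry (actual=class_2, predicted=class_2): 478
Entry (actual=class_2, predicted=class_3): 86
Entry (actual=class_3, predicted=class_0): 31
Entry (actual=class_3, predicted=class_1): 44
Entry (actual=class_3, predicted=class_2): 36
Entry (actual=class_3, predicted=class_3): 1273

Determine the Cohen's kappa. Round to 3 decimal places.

0.686

Observed agreement pₒ = trace/N = 3328/4318 = 0.7707
Expected agreement pₑ = Σ (rowᵢ·colᵢ)/N² = (1394·1126 + 835·884 + 705·717 + 1384·1591)/4318² = 0.2690
κ = (pₒ − pₑ)/(1 − pₑ) = (0.7707 − 0.2690)/(1 − 0.2690) = 0.686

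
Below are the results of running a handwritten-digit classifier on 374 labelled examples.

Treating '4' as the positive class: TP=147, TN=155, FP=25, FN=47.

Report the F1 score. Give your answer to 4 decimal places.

Precision = TP/(TP+FP) = 147/172 = 0.8547
Recall = TP/(TP+FN) = 147/194 = 0.7577
F1 = 2·TP/(2·TP+FP+FN) = 294/366 = 0.8033

0.8033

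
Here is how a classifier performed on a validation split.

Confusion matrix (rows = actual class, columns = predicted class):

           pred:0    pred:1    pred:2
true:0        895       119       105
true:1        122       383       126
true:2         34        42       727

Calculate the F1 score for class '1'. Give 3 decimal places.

F1 score = 2·TP/(2·TP+FP+FN).
1: TP=383, FP=119+42=161, FN=122+126=248 → 766/1175 = 0.6519

0.652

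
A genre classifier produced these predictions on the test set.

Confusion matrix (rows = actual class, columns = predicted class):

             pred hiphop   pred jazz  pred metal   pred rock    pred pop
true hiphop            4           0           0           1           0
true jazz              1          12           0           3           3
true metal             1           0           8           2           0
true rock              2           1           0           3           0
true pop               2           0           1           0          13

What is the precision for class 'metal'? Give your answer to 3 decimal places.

0.889

Take TP from the diagonal, FP from the rest of the 'metal' prediction marginal, FN from the rest of the 'metal' actual marginal.
precision = TP/(TP+FP).
metal: TP=8, FP=0+0+0+1=1 → 8/9 = 0.8889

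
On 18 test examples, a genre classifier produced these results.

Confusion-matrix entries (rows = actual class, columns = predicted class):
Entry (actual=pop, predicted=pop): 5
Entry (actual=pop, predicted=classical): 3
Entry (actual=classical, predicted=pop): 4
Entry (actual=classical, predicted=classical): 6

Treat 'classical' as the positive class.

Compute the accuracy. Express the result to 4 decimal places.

0.6111

Accuracy = (TP+TN)/N = (6+5)/18 = 0.6111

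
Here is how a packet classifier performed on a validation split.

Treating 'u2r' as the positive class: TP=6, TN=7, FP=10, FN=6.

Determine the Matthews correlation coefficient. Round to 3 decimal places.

MCC = (TP·TN − FP·FN) / √((TP+FP)(TP+FN)(TN+FP)(TN+FN))
Numerator = 6·7 − 10·6 = -18
Denominator = √(16·12·17·13) = √42432 = 205.9903
MCC = -18 / 205.9903 = -0.087

-0.087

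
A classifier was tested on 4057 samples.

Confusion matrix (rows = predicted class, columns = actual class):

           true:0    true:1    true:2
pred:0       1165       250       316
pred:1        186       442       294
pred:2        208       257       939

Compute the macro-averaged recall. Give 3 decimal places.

Per-class recall (TP/(TP+FN)):
  0: TP=1165, FN=186+208=394 → 1165/1559 = 0.7473
  1: TP=442, FN=250+257=507 → 442/949 = 0.4658
  2: TP=939, FN=316+294=610 → 939/1549 = 0.6062
Macro-recall = mean = (0.7473 + 0.4658 + 0.6062) / 3 = 0.606

0.606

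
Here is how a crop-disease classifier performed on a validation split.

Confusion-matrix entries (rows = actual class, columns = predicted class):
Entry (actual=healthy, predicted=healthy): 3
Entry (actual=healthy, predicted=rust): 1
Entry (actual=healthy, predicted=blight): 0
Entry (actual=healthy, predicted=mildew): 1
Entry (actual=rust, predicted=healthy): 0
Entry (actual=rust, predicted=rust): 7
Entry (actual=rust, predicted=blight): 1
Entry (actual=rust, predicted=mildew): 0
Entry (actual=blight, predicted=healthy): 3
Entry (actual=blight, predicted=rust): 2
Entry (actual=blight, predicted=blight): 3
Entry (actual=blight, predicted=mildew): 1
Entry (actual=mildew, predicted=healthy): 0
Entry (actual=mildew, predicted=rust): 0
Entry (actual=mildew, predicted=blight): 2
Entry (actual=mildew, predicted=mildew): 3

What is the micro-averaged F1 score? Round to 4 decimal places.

0.5926

Micro-averaging pools counts across classes: ΣTP=16, ΣFP=11, ΣFN=11.
Micro-F1 score = 2·TP/(2·TP+FP+FN) on pooled counts = 0.5926 (equals overall accuracy in single-label multiclass).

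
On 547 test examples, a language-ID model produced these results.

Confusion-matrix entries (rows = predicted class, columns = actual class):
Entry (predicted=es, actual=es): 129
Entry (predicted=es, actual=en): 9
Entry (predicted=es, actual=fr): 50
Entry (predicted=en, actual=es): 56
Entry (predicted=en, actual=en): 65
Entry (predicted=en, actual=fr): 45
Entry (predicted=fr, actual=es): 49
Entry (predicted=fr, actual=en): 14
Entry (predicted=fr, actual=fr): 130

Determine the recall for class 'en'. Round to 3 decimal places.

recall = TP/(TP+FN).
en: TP=65, FN=9+14=23 → 65/88 = 0.7386

0.739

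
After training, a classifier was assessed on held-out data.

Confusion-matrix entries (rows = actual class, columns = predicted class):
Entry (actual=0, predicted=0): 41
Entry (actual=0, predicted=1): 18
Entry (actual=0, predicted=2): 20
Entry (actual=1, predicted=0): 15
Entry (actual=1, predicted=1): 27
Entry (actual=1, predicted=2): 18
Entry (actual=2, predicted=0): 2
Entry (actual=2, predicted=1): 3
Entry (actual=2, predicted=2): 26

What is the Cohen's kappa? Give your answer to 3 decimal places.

Observed agreement pₒ = trace/N = 94/170 = 0.5529
Expected agreement pₑ = Σ (rowᵢ·colᵢ)/N² = (79·58 + 60·48 + 31·64)/170² = 0.3269
κ = (pₒ − pₑ)/(1 − pₑ) = (0.5529 − 0.3269)/(1 − 0.3269) = 0.336

0.336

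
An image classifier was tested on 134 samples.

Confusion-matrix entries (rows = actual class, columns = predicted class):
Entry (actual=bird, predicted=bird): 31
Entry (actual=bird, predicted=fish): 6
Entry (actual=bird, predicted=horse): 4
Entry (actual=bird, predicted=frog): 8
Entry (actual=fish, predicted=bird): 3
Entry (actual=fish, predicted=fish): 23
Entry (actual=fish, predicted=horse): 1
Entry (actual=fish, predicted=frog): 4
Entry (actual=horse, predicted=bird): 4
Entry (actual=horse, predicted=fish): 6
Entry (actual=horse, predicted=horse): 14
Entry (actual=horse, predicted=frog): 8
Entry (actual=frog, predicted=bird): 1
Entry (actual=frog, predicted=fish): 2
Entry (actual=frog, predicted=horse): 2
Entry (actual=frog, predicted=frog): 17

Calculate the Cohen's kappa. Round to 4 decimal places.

0.5104

Observed agreement pₒ = trace/N = 85/134 = 0.63433
Expected agreement pₑ = Σ (rowᵢ·colᵢ)/N² = (49·39 + 31·37 + 32·21 + 22·37)/134² = 0.25306
κ = (pₒ − pₑ)/(1 − pₑ) = (0.63433 − 0.25306)/(1 − 0.25306) = 0.5104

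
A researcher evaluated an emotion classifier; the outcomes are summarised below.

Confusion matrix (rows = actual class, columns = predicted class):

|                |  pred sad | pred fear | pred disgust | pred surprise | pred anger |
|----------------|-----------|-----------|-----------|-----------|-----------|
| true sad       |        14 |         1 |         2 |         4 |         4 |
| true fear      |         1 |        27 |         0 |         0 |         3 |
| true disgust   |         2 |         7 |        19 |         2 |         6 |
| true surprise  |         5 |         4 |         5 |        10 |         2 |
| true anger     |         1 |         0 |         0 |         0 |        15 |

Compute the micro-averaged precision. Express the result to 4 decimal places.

0.6343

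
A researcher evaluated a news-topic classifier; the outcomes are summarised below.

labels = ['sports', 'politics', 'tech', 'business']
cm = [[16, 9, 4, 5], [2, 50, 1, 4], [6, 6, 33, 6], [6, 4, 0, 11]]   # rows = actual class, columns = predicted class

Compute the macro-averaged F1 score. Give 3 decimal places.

0.626

Per-class F1 score (2·TP/(2·TP+FP+FN)):
  sports: TP=16, FP=2+6+6=14, FN=9+4+5=18 → 32/64 = 0.5000
  politics: TP=50, FP=9+6+4=19, FN=2+1+4=7 → 100/126 = 0.7937
  tech: TP=33, FP=4+1+0=5, FN=6+6+6=18 → 66/89 = 0.7416
  business: TP=11, FP=5+4+6=15, FN=6+4+0=10 → 22/47 = 0.4681
Macro-F1 score = mean = (0.5000 + 0.7937 + 0.7416 + 0.4681) / 4 = 0.626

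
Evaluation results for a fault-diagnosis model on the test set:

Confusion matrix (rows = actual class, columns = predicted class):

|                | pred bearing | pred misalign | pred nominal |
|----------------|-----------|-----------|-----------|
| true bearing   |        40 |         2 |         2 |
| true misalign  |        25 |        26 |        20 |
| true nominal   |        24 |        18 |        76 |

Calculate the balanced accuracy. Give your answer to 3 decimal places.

Balanced accuracy = mean of per-class recall.
  bearing: recall = 40/44 = 0.9091
  misalign: recall = 26/71 = 0.3662
  nominal: recall = 76/118 = 0.6441
Mean = (0.9091 + 0.3662 + 0.6441) / 3 = 0.640

0.640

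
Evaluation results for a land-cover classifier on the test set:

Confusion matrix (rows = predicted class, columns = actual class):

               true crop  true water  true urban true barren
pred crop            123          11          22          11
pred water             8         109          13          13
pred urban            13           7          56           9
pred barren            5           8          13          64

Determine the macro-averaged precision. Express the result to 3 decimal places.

0.717

Per-class precision (TP/(TP+FP)):
  crop: TP=123, FP=11+22+11=44 → 123/167 = 0.7365
  water: TP=109, FP=8+13+13=34 → 109/143 = 0.7622
  urban: TP=56, FP=13+7+9=29 → 56/85 = 0.6588
  barren: TP=64, FP=5+8+13=26 → 64/90 = 0.7111
Macro-precision = mean = (0.7365 + 0.7622 + 0.6588 + 0.7111) / 4 = 0.717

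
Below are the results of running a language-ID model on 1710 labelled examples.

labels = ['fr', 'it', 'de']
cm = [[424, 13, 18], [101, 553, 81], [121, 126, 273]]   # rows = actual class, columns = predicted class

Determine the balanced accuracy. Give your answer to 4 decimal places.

Balanced accuracy = mean of per-class recall.
  fr: recall = 424/455 = 0.93187
  it: recall = 553/735 = 0.75238
  de: recall = 273/520 = 0.52500
Mean = (0.93187 + 0.75238 + 0.52500) / 3 = 0.7364

0.7364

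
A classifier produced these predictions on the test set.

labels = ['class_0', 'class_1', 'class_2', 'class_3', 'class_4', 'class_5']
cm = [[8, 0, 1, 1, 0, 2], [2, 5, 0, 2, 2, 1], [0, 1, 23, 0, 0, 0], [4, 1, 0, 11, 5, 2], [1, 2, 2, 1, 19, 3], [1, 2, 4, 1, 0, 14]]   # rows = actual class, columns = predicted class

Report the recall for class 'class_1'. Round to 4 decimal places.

0.4167

Treat 'class_1' as positive and all other classes as negative.
recall = TP/(TP+FN).
class_1: TP=5, FN=2+0+2+2+1=7 → 5/12 = 0.41667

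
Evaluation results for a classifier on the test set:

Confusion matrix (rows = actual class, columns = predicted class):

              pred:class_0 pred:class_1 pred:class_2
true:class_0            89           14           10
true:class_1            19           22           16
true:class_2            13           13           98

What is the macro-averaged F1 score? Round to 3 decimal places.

0.655

Per-class F1 score (2·TP/(2·TP+FP+FN)):
  class_0: TP=89, FP=19+13=32, FN=14+10=24 → 178/234 = 0.7607
  class_1: TP=22, FP=14+13=27, FN=19+16=35 → 44/106 = 0.4151
  class_2: TP=98, FP=10+16=26, FN=13+13=26 → 196/248 = 0.7903
Macro-F1 score = mean = (0.7607 + 0.4151 + 0.7903) / 3 = 0.655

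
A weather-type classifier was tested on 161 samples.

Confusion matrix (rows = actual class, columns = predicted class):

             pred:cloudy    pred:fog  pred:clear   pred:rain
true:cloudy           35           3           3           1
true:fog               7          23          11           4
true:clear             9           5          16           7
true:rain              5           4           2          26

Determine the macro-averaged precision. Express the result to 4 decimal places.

0.6166

Per-class precision (TP/(TP+FP)):
  cloudy: TP=35, FP=7+9+5=21 → 35/56 = 0.62500
  fog: TP=23, FP=3+5+4=12 → 23/35 = 0.65714
  clear: TP=16, FP=3+11+2=16 → 16/32 = 0.50000
  rain: TP=26, FP=1+4+7=12 → 26/38 = 0.68421
Macro-precision = mean = (0.62500 + 0.65714 + 0.50000 + 0.68421) / 4 = 0.6166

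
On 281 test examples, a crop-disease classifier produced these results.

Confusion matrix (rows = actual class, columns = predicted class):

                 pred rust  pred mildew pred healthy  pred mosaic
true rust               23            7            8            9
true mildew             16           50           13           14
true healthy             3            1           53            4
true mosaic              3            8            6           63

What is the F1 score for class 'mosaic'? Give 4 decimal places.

0.7412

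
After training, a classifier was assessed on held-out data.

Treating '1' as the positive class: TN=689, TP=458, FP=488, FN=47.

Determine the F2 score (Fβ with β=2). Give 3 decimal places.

0.772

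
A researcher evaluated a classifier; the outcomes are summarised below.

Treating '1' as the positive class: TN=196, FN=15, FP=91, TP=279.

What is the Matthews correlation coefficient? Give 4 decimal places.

0.6569

MCC = (TP·TN − FP·FN) / √((TP+FP)(TP+FN)(TN+FP)(TN+FN))
Numerator = 279·196 − 91·15 = 53319
Denominator = √(370·294·287·211) = √6587390460 = 81162.7406
MCC = 53319 / 81162.7406 = 0.6569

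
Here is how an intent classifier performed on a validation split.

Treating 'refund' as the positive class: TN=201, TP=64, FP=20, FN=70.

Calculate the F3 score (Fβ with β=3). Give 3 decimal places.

0.496

Fβ = (1+β²)·TP / ((1+β²)·TP + β²·FN + FP), with β²=9
= 10·64 / (10·64 + 9·70 + 20) = 0.496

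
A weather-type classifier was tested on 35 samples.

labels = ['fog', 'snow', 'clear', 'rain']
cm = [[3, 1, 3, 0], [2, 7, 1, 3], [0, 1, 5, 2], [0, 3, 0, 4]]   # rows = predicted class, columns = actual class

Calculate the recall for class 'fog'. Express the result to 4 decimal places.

One-vs-rest for 'fog': TP = diagonal; FP = other classes predicted 'fog'; FN = 'fog' predicted as other.
recall = TP/(TP+FN).
fog: TP=3, FN=2+0+0=2 → 3/5 = 0.60000

0.6000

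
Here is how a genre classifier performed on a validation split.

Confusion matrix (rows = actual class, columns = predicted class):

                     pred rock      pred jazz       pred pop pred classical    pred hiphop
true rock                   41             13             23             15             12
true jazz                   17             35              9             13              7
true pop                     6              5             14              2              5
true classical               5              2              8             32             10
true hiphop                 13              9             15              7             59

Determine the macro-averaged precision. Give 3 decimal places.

0.470

Per-class precision (TP/(TP+FP)):
  rock: TP=41, FP=17+6+5+13=41 → 41/82 = 0.5000
  jazz: TP=35, FP=13+5+2+9=29 → 35/64 = 0.5469
  pop: TP=14, FP=23+9+8+15=55 → 14/69 = 0.2029
  classical: TP=32, FP=15+13+2+7=37 → 32/69 = 0.4638
  hiphop: TP=59, FP=12+7+5+10=34 → 59/93 = 0.6344
Macro-precision = mean = (0.5000 + 0.5469 + 0.2029 + 0.4638 + 0.6344) / 5 = 0.470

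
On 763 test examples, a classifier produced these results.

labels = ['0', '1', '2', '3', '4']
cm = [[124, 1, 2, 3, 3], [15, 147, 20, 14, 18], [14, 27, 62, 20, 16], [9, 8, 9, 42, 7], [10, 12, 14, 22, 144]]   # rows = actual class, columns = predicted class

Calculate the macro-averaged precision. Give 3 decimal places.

Per-class precision (TP/(TP+FP)):
  0: TP=124, FP=15+14+9+10=48 → 124/172 = 0.7209
  1: TP=147, FP=1+27+8+12=48 → 147/195 = 0.7538
  2: TP=62, FP=2+20+9+14=45 → 62/107 = 0.5794
  3: TP=42, FP=3+14+20+22=59 → 42/101 = 0.4158
  4: TP=144, FP=3+18+16+7=44 → 144/188 = 0.7660
Macro-precision = mean = (0.7209 + 0.7538 + 0.5794 + 0.4158 + 0.7660) / 5 = 0.647

0.647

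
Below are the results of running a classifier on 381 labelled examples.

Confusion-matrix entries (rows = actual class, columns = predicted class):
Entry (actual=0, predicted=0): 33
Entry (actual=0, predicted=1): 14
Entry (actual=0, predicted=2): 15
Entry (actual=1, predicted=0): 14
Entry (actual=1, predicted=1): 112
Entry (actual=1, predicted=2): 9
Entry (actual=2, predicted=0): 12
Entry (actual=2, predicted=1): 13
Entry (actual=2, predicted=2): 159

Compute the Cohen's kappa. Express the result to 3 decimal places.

Observed agreement pₒ = trace/N = 304/381 = 0.7979
Expected agreement pₑ = Σ (rowᵢ·colᵢ)/N² = (62·59 + 135·139 + 184·183)/381² = 0.3864
κ = (pₒ − pₑ)/(1 − pₑ) = (0.7979 − 0.3864)/(1 − 0.3864) = 0.671

0.671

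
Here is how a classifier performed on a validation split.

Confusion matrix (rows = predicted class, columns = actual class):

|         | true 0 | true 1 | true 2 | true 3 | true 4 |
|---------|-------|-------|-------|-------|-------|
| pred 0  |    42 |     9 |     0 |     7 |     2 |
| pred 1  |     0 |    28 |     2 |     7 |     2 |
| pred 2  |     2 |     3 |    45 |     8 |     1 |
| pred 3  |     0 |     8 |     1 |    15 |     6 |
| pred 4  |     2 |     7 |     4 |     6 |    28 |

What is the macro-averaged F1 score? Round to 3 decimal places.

0.652

Per-class F1 score (2·TP/(2·TP+FP+FN)):
  0: TP=42, FP=9+0+7+2=18, FN=0+2+0+2=4 → 84/106 = 0.7925
  1: TP=28, FP=0+2+7+2=11, FN=9+3+8+7=27 → 56/94 = 0.5957
  2: TP=45, FP=2+3+8+1=14, FN=0+2+1+4=7 → 90/111 = 0.8108
  3: TP=15, FP=0+8+1+6=15, FN=7+7+8+6=28 → 30/73 = 0.4110
  4: TP=28, FP=2+7+4+6=19, FN=2+2+1+6=11 → 56/86 = 0.6512
Macro-F1 score = mean = (0.7925 + 0.5957 + 0.8108 + 0.4110 + 0.6512) / 5 = 0.652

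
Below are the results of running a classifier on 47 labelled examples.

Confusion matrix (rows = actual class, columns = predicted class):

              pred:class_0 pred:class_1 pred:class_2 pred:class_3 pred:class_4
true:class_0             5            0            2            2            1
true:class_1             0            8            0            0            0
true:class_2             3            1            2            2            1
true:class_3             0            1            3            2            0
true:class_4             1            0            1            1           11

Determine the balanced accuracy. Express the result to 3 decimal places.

0.568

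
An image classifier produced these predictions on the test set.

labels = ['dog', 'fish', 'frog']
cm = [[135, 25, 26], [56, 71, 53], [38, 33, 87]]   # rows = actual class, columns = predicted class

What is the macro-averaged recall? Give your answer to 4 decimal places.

0.5570

Per-class recall (TP/(TP+FN)):
  dog: TP=135, FN=25+26=51 → 135/186 = 0.72581
  fish: TP=71, FN=56+53=109 → 71/180 = 0.39444
  frog: TP=87, FN=38+33=71 → 87/158 = 0.55063
Macro-recall = mean = (0.72581 + 0.39444 + 0.55063) / 3 = 0.5570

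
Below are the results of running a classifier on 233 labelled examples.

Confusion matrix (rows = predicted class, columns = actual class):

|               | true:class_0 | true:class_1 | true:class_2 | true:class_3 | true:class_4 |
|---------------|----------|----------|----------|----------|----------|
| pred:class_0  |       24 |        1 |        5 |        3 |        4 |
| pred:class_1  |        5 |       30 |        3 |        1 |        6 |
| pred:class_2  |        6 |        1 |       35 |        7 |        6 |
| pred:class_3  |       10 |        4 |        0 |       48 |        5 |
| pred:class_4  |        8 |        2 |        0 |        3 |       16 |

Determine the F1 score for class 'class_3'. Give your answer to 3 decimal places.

Take TP from the diagonal, FP from the rest of the 'class_3' prediction marginal, FN from the rest of the 'class_3' actual marginal.
F1 score = 2·TP/(2·TP+FP+FN).
class_3: TP=48, FP=10+4+0+5=19, FN=3+1+7+3=14 → 96/129 = 0.7442

0.744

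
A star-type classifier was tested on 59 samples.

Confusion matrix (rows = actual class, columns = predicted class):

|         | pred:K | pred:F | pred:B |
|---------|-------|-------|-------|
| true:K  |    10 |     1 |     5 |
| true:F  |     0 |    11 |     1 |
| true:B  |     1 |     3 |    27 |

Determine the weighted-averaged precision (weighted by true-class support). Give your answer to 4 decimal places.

0.8256

Per-class precision (TP/(TP+FP)):
  K: TP=10, FP=0+1=1 → 10/11 = 0.90909
  F: TP=11, FP=1+3=4 → 11/15 = 0.73333
  B: TP=27, FP=5+1=6 → 27/33 = 0.81818
Weighted-precision = Σ (supportᵢ/N)·precisionᵢ with N=59: (16/59)·0.90909 + (12/59)·0.73333 + (31/59)·0.81818 = 0.8256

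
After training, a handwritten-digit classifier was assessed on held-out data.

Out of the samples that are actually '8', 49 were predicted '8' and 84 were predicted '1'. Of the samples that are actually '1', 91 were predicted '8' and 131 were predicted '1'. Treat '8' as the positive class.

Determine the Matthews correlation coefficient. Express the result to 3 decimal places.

-0.041

MCC = (TP·TN − FP·FN) / √((TP+FP)(TP+FN)(TN+FP)(TN+FN))
Numerator = 49·131 − 91·84 = -1225
Denominator = √(140·133·222·215) = √888732600 = 29811.6185
MCC = -1225 / 29811.6185 = -0.041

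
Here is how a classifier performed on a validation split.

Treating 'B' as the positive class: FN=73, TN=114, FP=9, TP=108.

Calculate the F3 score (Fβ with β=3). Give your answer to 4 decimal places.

Fβ = (1+β²)·TP / ((1+β²)·TP + β²·FN + FP), with β²=9
= 10·108 / (10·108 + 9·73 + 9) = 0.6186

0.6186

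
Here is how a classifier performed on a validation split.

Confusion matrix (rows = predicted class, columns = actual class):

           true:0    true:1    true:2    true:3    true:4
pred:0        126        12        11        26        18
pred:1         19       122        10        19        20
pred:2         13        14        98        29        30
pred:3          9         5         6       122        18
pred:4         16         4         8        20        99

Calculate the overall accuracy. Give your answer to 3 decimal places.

0.649

Accuracy = trace / total = (126+122+98+122+99=567) / 874 = 567/874 = 0.649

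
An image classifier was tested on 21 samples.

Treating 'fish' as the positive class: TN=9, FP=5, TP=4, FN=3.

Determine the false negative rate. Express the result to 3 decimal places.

FNR = FN/(FN+TP) = 3/(3+4) = 0.429

0.429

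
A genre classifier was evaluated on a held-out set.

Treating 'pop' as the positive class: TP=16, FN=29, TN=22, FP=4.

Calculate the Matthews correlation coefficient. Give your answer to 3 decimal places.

MCC = (TP·TN − FP·FN) / √((TP+FP)(TP+FN)(TN+FP)(TN+FN))
Numerator = 16·22 − 4·29 = 236
Denominator = √(20·45·26·51) = √1193400 = 1092.4285
MCC = 236 / 1092.4285 = 0.216

0.216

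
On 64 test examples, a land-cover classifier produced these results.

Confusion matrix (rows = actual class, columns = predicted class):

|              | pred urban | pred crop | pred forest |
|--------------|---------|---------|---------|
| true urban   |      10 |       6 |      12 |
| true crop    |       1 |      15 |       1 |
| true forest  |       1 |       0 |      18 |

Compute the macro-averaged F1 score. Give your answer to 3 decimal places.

0.670

Per-class F1 score (2·TP/(2·TP+FP+FN)):
  urban: TP=10, FP=1+1=2, FN=6+12=18 → 20/40 = 0.5000
  crop: TP=15, FP=6+0=6, FN=1+1=2 → 30/38 = 0.7895
  forest: TP=18, FP=12+1=13, FN=1+0=1 → 36/50 = 0.7200
Macro-F1 score = mean = (0.5000 + 0.7895 + 0.7200) / 3 = 0.670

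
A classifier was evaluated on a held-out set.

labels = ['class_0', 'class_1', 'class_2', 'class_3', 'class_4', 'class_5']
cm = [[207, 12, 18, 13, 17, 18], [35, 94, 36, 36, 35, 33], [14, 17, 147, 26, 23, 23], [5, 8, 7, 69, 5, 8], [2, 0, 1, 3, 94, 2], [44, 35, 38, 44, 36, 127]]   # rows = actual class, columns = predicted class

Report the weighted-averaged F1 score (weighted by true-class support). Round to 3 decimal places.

Per-class F1 score (2·TP/(2·TP+FP+FN)):
  class_0: TP=207, FP=35+14+5+2+44=100, FN=12+18+13+17+18=78 → 414/592 = 0.6993
  class_1: TP=94, FP=12+17+8+0+35=72, FN=35+36+36+35+33=175 → 188/435 = 0.4322
  class_2: TP=147, FP=18+36+7+1+38=100, FN=14+17+26+23+23=103 → 294/497 = 0.5915
  class_3: TP=69, FP=13+36+26+3+44=122, FN=5+8+7+5+8=33 → 138/293 = 0.4710
  class_4: TP=94, FP=17+35+23+5+36=116, FN=2+0+1+3+2=8 → 188/312 = 0.6026
  class_5: TP=127, FP=18+33+23+8+2=84, FN=44+35+38+44+36=197 → 254/535 = 0.4748
Weighted-F1 score = Σ (supportᵢ/N)·F1 scoreᵢ with N=1332: (285/1332)·0.6993 + (269/1332)·0.4322 + (250/1332)·0.5915 + (102/1332)·0.4710 + (102/1332)·0.6026 + (324/1332)·0.4748 = 0.546

0.546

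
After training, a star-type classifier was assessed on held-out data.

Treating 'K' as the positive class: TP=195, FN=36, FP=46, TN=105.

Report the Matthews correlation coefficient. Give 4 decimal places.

0.5466

MCC = (TP·TN − FP·FN) / √((TP+FP)(TP+FN)(TN+FP)(TN+FN))
Numerator = 195·105 − 46·36 = 18819
Denominator = √(241·231·151·141) = √1185291261 = 34428.0592
MCC = 18819 / 34428.0592 = 0.5466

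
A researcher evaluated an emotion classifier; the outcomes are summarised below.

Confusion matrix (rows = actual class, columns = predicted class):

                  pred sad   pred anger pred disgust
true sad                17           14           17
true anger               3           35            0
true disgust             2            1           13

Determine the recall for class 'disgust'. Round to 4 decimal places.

recall = TP/(TP+FN).
disgust: TP=13, FN=2+1=3 → 13/16 = 0.81250

0.8125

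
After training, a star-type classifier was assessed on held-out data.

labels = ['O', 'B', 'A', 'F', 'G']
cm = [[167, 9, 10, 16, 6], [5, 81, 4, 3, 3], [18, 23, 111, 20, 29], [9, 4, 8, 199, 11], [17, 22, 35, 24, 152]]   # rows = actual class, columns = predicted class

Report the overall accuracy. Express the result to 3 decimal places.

Accuracy = trace / total = (167+81+111+199+152=710) / 986 = 710/986 = 0.720

0.720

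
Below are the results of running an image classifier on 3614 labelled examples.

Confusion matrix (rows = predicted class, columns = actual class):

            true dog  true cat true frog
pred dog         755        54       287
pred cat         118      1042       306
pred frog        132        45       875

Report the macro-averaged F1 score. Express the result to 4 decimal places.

Per-class F1 score (2·TP/(2·TP+FP+FN)):
  dog: TP=755, FP=54+287=341, FN=118+132=250 → 1510/2101 = 0.71871
  cat: TP=1042, FP=118+306=424, FN=54+45=99 → 2084/2607 = 0.79939
  frog: TP=875, FP=132+45=177, FN=287+306=593 → 1750/2520 = 0.69444
Macro-F1 score = mean = (0.71871 + 0.79939 + 0.69444) / 3 = 0.7375

0.7375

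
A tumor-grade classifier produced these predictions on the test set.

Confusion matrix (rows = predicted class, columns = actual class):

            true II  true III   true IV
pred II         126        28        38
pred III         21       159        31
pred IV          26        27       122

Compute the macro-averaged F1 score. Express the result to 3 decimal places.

0.702

Per-class F1 score (2·TP/(2·TP+FP+FN)):
  II: TP=126, FP=28+38=66, FN=21+26=47 → 252/365 = 0.6904
  III: TP=159, FP=21+31=52, FN=28+27=55 → 318/425 = 0.7482
  IV: TP=122, FP=26+27=53, FN=38+31=69 → 244/366 = 0.6667
Macro-F1 score = mean = (0.6904 + 0.7482 + 0.6667) / 3 = 0.702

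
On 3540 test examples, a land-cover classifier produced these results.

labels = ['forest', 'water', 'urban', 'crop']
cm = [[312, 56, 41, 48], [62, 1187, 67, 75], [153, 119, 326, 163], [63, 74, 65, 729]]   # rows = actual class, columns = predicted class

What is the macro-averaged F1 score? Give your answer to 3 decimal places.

Per-class F1 score (2·TP/(2·TP+FP+FN)):
  forest: TP=312, FP=62+153+63=278, FN=56+41+48=145 → 624/1047 = 0.5960
  water: TP=1187, FP=56+119+74=249, FN=62+67+75=204 → 2374/2827 = 0.8398
  urban: TP=326, FP=41+67+65=173, FN=153+119+163=435 → 652/1260 = 0.5175
  crop: TP=729, FP=48+75+163=286, FN=63+74+65=202 → 1458/1946 = 0.7492
Macro-F1 score = mean = (0.5960 + 0.8398 + 0.5175 + 0.7492) / 4 = 0.676

0.676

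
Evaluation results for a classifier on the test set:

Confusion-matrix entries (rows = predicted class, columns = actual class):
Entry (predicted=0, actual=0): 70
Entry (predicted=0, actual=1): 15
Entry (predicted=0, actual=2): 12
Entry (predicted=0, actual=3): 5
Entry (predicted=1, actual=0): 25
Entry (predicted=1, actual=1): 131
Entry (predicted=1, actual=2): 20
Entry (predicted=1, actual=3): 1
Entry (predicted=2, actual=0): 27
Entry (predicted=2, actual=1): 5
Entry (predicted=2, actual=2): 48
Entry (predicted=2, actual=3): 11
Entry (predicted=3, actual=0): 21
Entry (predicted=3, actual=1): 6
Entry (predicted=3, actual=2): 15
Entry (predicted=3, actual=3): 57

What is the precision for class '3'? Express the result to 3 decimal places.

precision = TP/(TP+FP).
3: TP=57, FP=21+6+15=42 → 57/99 = 0.5758

0.576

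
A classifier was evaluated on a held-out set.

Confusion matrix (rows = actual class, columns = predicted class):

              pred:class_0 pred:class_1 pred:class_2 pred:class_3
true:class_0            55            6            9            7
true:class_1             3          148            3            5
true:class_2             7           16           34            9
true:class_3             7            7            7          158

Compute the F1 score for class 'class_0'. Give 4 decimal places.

Take TP from the diagonal, FP from the rest of the 'class_0' prediction marginal, FN from the rest of the 'class_0' actual marginal.
F1 score = 2·TP/(2·TP+FP+FN).
class_0: TP=55, FP=3+7+7=17, FN=6+9+7=22 → 110/149 = 0.73826

0.7383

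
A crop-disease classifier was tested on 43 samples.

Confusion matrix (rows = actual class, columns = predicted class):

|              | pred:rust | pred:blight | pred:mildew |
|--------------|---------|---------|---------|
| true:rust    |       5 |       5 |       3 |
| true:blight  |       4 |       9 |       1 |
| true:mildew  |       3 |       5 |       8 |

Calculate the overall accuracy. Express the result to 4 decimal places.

0.5116

Accuracy = trace / total = (5+9+8=22) / 43 = 22/43 = 0.5116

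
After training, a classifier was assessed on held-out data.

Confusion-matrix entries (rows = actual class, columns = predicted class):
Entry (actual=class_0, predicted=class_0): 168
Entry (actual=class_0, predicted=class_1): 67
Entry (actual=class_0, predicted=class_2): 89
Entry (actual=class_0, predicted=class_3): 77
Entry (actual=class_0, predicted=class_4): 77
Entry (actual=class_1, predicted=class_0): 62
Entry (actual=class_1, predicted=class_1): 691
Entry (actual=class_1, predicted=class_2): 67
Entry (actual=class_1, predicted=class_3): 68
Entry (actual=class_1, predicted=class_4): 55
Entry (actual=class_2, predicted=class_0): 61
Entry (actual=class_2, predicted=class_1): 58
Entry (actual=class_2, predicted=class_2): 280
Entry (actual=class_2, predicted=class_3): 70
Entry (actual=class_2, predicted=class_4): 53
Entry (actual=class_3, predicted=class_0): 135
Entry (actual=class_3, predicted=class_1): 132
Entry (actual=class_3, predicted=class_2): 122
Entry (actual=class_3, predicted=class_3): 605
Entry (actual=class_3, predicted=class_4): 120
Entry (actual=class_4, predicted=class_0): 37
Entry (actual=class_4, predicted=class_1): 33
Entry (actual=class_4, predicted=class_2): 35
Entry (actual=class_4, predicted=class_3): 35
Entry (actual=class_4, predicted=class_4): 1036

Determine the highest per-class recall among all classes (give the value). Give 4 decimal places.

Per-class recall (TP/(TP+FN)):
  class_0: TP=168, FN=67+89+77+77=310 → 168/478 = 0.35146
  class_1: TP=691, FN=62+67+68+55=252 → 691/943 = 0.73277
  class_2: TP=280, FN=61+58+70+53=242 → 280/522 = 0.53640
  class_3: TP=605, FN=135+132+122+120=509 → 605/1114 = 0.54309
  class_4: TP=1036, FN=37+33+35+35=140 → 1036/1176 = 0.88095
Highest is class 'class_4' with recall = 0.8810.

0.8810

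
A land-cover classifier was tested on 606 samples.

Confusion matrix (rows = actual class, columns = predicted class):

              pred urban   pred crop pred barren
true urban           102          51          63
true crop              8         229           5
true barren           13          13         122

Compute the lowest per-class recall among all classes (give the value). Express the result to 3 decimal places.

Per-class recall (TP/(TP+FN)):
  urban: TP=102, FN=51+63=114 → 102/216 = 0.4722
  crop: TP=229, FN=8+5=13 → 229/242 = 0.9463
  barren: TP=122, FN=13+13=26 → 122/148 = 0.8243
Lowest is class 'urban' with recall = 0.472.

0.472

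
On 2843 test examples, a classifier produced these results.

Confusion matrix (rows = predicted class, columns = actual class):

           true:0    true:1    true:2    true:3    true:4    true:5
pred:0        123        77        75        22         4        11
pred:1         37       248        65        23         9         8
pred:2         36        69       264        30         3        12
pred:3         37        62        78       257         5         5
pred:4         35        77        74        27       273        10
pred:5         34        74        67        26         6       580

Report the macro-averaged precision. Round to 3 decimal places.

0.589

Per-class precision (TP/(TP+FP)):
  0: TP=123, FP=77+75+22+4+11=189 → 123/312 = 0.3942
  1: TP=248, FP=37+65+23+9+8=142 → 248/390 = 0.6359
  2: TP=264, FP=36+69+30+3+12=150 → 264/414 = 0.6377
  3: TP=257, FP=37+62+78+5+5=187 → 257/444 = 0.5788
  4: TP=273, FP=35+77+74+27+10=223 → 273/496 = 0.5504
  5: TP=580, FP=34+74+67+26+6=207 → 580/787 = 0.7370
Macro-precision = mean = (0.3942 + 0.6359 + 0.6377 + 0.5788 + 0.5504 + 0.7370) / 6 = 0.589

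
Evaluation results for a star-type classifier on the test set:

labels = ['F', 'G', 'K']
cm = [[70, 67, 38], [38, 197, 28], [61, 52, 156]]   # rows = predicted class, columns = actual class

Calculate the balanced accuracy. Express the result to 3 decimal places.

Balanced accuracy = mean of per-class recall.
  F: recall = 70/169 = 0.4142
  G: recall = 197/316 = 0.6234
  K: recall = 156/222 = 0.7027
Mean = (0.4142 + 0.6234 + 0.7027) / 3 = 0.580

0.580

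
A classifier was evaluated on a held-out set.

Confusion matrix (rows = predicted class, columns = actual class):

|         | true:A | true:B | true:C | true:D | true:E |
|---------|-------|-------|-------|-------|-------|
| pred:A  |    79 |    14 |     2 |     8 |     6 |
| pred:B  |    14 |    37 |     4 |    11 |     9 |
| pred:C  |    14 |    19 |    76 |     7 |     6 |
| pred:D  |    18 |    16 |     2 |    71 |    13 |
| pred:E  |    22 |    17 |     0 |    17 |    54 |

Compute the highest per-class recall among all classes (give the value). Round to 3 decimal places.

Per-class recall (TP/(TP+FN)):
  A: TP=79, FN=14+14+18+22=68 → 79/147 = 0.5374
  B: TP=37, FN=14+19+16+17=66 → 37/103 = 0.3592
  C: TP=76, FN=2+4+2+0=8 → 76/84 = 0.9048
  D: TP=71, FN=8+11+7+17=43 → 71/114 = 0.6228
  E: TP=54, FN=6+9+6+13=34 → 54/88 = 0.6136
Highest is class 'C' with recall = 0.905.

0.905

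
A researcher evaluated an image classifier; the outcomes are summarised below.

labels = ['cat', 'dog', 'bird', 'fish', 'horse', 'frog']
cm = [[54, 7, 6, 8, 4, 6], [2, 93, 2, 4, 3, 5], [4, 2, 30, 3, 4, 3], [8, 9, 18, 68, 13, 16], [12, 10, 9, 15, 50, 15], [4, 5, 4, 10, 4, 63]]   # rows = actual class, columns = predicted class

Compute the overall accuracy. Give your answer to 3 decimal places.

Accuracy = trace / total = (54+93+30+68+50+63=358) / 573 = 358/573 = 0.625

0.625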